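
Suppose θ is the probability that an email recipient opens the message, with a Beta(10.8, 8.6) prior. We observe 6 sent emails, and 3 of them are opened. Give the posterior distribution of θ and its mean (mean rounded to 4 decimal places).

Posterior: Beta(13.8, 11.6); mean ≈ 0.5433

The binomial likelihood is conjugate to the Beta prior: with 3 successes and 3 failures, the posterior is Beta(10.8+3, 8.6+3) = Beta(13.8, 11.6).
E[θ | data] = 13.8/(13.8+11.6) = 0.5433.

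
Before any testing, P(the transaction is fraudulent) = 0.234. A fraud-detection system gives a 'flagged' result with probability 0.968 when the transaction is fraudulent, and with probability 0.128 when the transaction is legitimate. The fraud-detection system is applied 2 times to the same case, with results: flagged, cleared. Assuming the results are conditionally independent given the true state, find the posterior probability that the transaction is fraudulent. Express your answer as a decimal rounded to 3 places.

Posterior P(H) ≈ 0.078

Let H be the event that the transaction is fraudulent; start with P(H) = 0.234. P('flagged'|H) = 0.968, P('flagged'|¬H) = 0.128.
Update on result 1 ('flagged'): P(H) ← 0.968·0.2340 / (0.968·0.2340 + 0.128·0.7660) = 0.22651/0.32456 = 0.6979.
Update on result 2 ('cleared'): P(H) ← 0.032·0.6979 / (0.032·0.6979 + 0.872·0.3021) = 0.022333/0.28576 = 0.0782.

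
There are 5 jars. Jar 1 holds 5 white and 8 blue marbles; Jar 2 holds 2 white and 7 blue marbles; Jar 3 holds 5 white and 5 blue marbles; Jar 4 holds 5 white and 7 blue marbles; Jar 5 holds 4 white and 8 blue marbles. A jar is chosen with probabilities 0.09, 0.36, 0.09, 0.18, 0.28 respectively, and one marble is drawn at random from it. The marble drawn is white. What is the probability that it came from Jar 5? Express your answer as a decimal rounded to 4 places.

Posterior probability ≈ 0.2846

Tabulate prior·likelihood by source: [1] prior 0.09, lik 0.3846, product 0.03462; [2] prior 0.36, lik 0.2222, product 0.08000; [3] prior 0.09, lik 0.5, product 0.04500; [4] prior 0.18, lik 0.4167, product 0.07500; [5] prior 0.28, lik 0.3333, product 0.09333.
Normalizing constant = 0.32795; the posterior for Jar 5 is its product over the sum, 0.09333/0.32795 = 0.2846.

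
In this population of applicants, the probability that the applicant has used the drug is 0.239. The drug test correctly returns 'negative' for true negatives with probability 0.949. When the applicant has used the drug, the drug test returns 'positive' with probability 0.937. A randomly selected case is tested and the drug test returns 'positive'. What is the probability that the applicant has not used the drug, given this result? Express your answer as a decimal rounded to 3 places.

Write H for 'the applicant has used the drug'. Prior odds H:¬H = 0.239/0.761 = 0.31406. For the 'positive' outcome, the likelihood ratio is 0.937/0.051 = 18.373.
Posterior odds = 0.31406 × 18.373 = 5.7701, so P(H|E) = 5.7701/(1+5.7701) = 0.852. Then P(¬H|E) = 1 − 0.852 = 0.148.

P(¬H | E) ≈ 0.148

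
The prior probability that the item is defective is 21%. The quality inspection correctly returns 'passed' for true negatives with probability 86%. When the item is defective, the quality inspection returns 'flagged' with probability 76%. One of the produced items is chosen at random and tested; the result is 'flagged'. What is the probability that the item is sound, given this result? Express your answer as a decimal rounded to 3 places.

P(¬H | E) ≈ 0.409

Let H be the event that the item is defective. P(H) = 0.21, so P(¬H) = 0.79. With E the 'flagged' result, P(E|H) = 0.76 and P(E|¬H) = 0.14.
P(E) = 0.76·0.21 + 0.14·0.79 = 0.15960 + 0.11060 = 0.27020.
By Bayes' theorem, P(H|E) = 0.15960 / 0.27020 = 0.591. Hence P(¬H|E) = 1 − 0.591 = 0.409.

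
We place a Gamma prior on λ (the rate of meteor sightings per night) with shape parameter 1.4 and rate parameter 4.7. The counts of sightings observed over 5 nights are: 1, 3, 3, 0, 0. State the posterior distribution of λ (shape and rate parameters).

The Poisson likelihood adds the total count to the shape and the number of exposure periods to the rate. Here ∑xᵢ = 7 and n = 5, so shape 1.4→8.4 and rate 4.7→9.7.

Posterior: Gamma(shape=8.4, rate=9.7)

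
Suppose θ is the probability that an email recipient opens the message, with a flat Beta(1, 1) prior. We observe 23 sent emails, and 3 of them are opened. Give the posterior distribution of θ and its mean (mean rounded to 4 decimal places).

Posterior: Beta(4, 21); mean ≈ 0.1600

Observing 3 successes and 20 failures updates Beta(1, 1) by adding the success and failure counts to the two shape parameters: α = 1+3 = 4, β = 1+20 = 21.
E[θ | data] = 4/(4+21) = 0.1600.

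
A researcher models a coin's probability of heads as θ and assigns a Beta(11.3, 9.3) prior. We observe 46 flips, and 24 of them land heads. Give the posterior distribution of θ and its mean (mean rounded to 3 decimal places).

The binomial likelihood is conjugate to the Beta prior: with 24 successes and 22 failures, the posterior is Beta(11.3+24, 9.3+22) = Beta(35.3, 31.3).
E[θ | data] = 35.3/(35.3+31.3) = 0.530.

Posterior: Beta(35.3, 31.3); mean ≈ 0.530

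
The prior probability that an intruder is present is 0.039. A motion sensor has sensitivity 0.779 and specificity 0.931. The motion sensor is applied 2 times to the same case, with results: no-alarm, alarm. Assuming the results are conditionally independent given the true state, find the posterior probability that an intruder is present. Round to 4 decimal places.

Posterior P(H) ≈ 0.0981

With H the event that an intruder is present, the joint likelihood of the observed sequence is P(data|H) = 0.221·0.779 = 0.17216 and P(data|¬H) = 0.931·0.069 = 0.064239.
Bayes: P(H|data) = 0.039·0.17216 / (0.039·0.17216 + 0.961·0.064239) = 0.0067142/0.068448 = 0.0981.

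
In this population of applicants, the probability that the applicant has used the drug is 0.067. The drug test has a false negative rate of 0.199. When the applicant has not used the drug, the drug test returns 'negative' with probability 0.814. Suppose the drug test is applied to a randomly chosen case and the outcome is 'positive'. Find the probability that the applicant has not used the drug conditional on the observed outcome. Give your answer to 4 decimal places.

Let H be the event that the applicant has used the drug. P(H) = 0.067, so P(¬H) = 0.933. With E the 'positive' result, P(E|H) = 0.801 and P(E|¬H) = 0.186.
P(E) = 0.801·0.067 + 0.186·0.933 = 0.053667 + 0.17354 = 0.22720.
By Bayes' theorem, P(H|E) = 0.053667 / 0.22720 = 0.2362. Hence P(¬H|E) = 1 − 0.2362 = 0.7638.

P(¬H | E) ≈ 0.7638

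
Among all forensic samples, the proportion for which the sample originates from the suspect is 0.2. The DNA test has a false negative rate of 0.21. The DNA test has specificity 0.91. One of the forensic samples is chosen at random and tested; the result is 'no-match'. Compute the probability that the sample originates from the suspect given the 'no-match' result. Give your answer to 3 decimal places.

Write H for 'the sample originates from the suspect'. Prior odds H:¬H = 0.2/0.8 = 0.25000. For the 'no-match' outcome, the likelihood ratio is 0.21/0.91 = 0.23077.
Posterior odds = 0.25000 × 0.23077 = 0.057692, so P(H|E) = 0.057692/(1+0.057692) = 0.055.

P(H | E) ≈ 0.055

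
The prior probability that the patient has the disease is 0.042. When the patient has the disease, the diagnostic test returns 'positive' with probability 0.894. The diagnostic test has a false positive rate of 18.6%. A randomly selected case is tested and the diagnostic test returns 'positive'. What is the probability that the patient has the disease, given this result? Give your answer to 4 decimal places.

P(H | E) ≈ 0.1740

Write H for 'the patient has the disease'. Prior odds H:¬H = 0.042/0.958 = 0.043841. For the 'positive' outcome, the likelihood ratio is 0.894/0.186 = 4.8065.
Posterior odds = 0.043841 × 4.8065 = 0.21072, so P(H|E) = 0.21072/(1+0.21072) = 0.1740.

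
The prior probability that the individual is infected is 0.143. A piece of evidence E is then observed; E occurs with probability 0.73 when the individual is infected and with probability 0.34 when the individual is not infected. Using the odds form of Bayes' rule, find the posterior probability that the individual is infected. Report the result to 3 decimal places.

Prior odds = 0.143/(1−0.143) = 0.16686. In log-odds, ln(0.16686) = -1.7906.
Add log likelihood ratio: ln(2.1471) = 0.76410.
Posterior log-odds = -1.0265, so posterior odds = exp(-1.0265) = 0.35826. Converting, P(H|E) = 0.35826/1.3583 = 0.264.

Posterior probability ≈ 0.264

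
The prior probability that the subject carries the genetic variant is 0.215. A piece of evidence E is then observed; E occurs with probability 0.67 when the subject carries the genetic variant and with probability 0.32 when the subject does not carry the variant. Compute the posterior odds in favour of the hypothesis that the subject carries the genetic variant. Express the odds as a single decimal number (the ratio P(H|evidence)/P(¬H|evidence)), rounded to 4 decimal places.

Prior odds = 0.215/(1−0.215) = 0.27389.
Likelihood ratio for E = 0.67/0.32 = 2.0938.
Posterior odds = prior odds × LR = 0.57345.

Posterior odds ≈ 0.5734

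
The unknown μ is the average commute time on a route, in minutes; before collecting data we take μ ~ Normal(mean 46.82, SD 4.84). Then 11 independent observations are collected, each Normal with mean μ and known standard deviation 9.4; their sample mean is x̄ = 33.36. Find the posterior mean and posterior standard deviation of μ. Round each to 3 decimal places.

Posterior mean ≈ 36.797; posterior SD ≈ 2.446

With known σ, the Normal prior is conjugate. Weight on the data is w = (n/σ²)/(n/σ² + 1/τ₀²) = 0.124491/(0.124491+0.0426883) = 0.74465.
Posterior mean = w·x̄ + (1−w)·μ₀ = 0.74465·33.36 + 0.25535·46.82 = 36.797. Posterior variance = 1/(0.124491+0.0426883) = 5.98161, so SD = 2.446.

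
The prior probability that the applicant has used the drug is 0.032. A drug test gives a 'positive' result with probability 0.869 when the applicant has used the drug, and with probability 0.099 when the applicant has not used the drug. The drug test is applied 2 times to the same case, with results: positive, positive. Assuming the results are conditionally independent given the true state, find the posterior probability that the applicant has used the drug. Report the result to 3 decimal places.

Let H be the event that the applicant has used the drug; start with P(H) = 0.032. P('positive'|H) = 0.869, P('positive'|¬H) = 0.099.
Update on result 1 ('positive'): P(H) ← 0.869·0.0320 / (0.869·0.0320 + 0.099·0.9680) = 0.027808/0.12364 = 0.2249.
Update on result 2 ('positive'): P(H) ← 0.869·0.2249 / (0.869·0.2249 + 0.099·0.7751) = 0.19545/0.27218 = 0.7181.

Posterior P(H) ≈ 0.718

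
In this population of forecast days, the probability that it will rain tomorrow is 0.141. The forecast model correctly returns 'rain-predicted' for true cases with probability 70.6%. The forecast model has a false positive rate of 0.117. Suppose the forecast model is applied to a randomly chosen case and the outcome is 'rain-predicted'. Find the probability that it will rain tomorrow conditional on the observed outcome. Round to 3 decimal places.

Let H be the event that it will rain tomorrow. P(H) = 0.141, so P(¬H) = 0.859. With E the 'rain-predicted' result, P(E|H) = 0.706 and P(E|¬H) = 0.117.
P(E) = 0.706·0.141 + 0.117·0.859 = 0.099546 + 0.10050 = 0.20005.
By Bayes' theorem, P(H|E) = 0.099546 / 0.20005 = 0.498.

P(H | E) ≈ 0.498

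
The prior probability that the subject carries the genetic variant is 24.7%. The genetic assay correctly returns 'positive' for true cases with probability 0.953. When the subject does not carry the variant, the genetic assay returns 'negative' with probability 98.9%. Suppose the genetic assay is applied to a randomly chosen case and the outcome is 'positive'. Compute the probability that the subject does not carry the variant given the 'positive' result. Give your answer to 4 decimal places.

P(¬H | E) ≈ 0.0340

Let H be the event that the subject carries the genetic variant. P(H) = 0.247, so P(¬H) = 0.753. With E the 'positive' result, P(E|H) = 0.953 and P(E|¬H) = 0.011.
P(E) = 0.953·0.247 + 0.011·0.753 = 0.23539 + 0.0082830 = 0.24367.
By Bayes' theorem, P(H|E) = 0.23539 / 0.24367 = 0.9660. Hence P(¬H|E) = 1 − 0.9660 = 0.0340.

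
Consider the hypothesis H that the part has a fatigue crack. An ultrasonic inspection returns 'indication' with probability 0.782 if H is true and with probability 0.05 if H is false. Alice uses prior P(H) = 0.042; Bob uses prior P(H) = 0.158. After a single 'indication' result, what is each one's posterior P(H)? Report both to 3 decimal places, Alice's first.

P('+'|H) = 0.782, P('+'|¬H) = 0.05.
Alice: numerator 0.782·0.042 = 0.032844; evidence = 0.032844+0.05·0.958 = 0.080744; posterior = 0.407.
Bob: numerator 0.782·0.158 = 0.12356; evidence = 0.12356+0.05·0.842 = 0.16566; posterior = 0.746.

Alice: 0.407; Bob: 0.746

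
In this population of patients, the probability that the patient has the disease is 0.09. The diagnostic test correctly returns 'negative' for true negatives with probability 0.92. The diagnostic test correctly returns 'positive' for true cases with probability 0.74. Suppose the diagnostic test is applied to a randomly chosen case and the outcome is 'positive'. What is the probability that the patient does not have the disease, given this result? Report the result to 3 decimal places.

P(¬H | E) ≈ 0.522

Let H be the event that the patient has the disease. P(H) = 0.09, so P(¬H) = 0.91. With E the 'positive' result, P(E|H) = 0.74 and P(E|¬H) = 0.08.
P(E) = 0.74·0.09 + 0.08·0.91 = 0.066600 + 0.072800 = 0.13940.
By Bayes' theorem, P(H|E) = 0.066600 / 0.13940 = 0.478. Hence P(¬H|E) = 1 − 0.478 = 0.522.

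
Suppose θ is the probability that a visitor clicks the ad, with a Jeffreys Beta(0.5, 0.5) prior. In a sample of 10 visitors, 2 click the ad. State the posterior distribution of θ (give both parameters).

The binomial likelihood is conjugate to the Beta prior: with 2 successes and 8 failures, the posterior is Beta(0.5+2, 0.5+8) = Beta(2.5, 8.5).

Posterior: Beta(2.5, 8.5)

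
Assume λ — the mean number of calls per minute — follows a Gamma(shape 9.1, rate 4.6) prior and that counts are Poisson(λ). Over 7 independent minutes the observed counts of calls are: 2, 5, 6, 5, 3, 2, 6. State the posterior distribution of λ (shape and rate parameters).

Posterior: Gamma(shape=38.1, rate=11.6)

The Poisson likelihood adds the total count to the shape and the number of exposure periods to the rate. Here ∑xᵢ = 29 and n = 7, so shape 9.1→38.1 and rate 4.6→11.6.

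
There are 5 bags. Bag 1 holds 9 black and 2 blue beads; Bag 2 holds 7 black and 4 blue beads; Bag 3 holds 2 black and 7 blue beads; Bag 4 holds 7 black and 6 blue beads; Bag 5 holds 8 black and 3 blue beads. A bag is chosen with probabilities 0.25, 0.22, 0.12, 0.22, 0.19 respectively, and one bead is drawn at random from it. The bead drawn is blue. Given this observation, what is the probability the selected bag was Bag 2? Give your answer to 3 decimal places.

Posterior probability ≈ 0.215

Tabulate prior·likelihood by source: [1] prior 0.25, lik 0.1818, product 0.04545; [2] prior 0.22, lik 0.3636, product 0.08000; [3] prior 0.12, lik 0.7778, product 0.09333; [4] prior 0.22, lik 0.4615, product 0.1015; [5] prior 0.19, lik 0.2727, product 0.05182.
Normalizing constant = 0.37214; the posterior for Bag 2 is its product over the sum, 0.08000/0.37214 = 0.215.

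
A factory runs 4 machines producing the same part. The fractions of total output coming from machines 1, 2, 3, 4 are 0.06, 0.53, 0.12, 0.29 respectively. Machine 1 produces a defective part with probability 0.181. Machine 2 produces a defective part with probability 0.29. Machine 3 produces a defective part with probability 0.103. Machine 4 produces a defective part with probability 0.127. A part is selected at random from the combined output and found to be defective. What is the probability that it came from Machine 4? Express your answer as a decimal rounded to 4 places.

Tabulate prior·likelihood by source: [1] prior 0.06, lik 0.181, product 0.01086; [2] prior 0.53, lik 0.29, product 0.1537; [3] prior 0.12, lik 0.103, product 0.01236; [4] prior 0.29, lik 0.127, product 0.03683.
Normalizing constant = 0.21375; the posterior for Machine 4 is its product over the sum, 0.03683/0.21375 = 0.1723.

Posterior probability ≈ 0.1723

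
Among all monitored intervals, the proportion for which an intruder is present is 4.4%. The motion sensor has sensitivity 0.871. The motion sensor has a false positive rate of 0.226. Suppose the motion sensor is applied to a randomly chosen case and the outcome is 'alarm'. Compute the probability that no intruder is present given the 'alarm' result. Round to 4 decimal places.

P(¬H | E) ≈ 0.8493

Let H be the event that an intruder is present. P(H) = 0.044, so P(¬H) = 0.956. With E the 'alarm' result, P(E|H) = 0.871 and P(E|¬H) = 0.226.
P(E) = 0.871·0.044 + 0.226·0.956 = 0.038324 + 0.21606 = 0.25438.
By Bayes' theorem, P(H|E) = 0.038324 / 0.25438 = 0.1507. Hence P(¬H|E) = 1 − 0.1507 = 0.8493.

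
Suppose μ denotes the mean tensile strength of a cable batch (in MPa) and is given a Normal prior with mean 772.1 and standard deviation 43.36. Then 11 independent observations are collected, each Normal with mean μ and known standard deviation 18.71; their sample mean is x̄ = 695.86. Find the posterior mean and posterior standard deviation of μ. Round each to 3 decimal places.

Posterior mean ≈ 697.129; posterior SD ≈ 5.594

With known σ, the Normal prior is conjugate. Weight on the data is w = (n/σ²)/(n/σ² + 1/τ₀²) = 0.0314228/(0.0314228+0.00053189) = 0.98335.
Posterior mean = w·x̄ + (1−w)·μ₀ = 0.98335·695.86 + 0.016645·772.1 = 697.129. Posterior variance = 1/(0.0314228+0.00053189) = 31.2943, so SD = 5.594.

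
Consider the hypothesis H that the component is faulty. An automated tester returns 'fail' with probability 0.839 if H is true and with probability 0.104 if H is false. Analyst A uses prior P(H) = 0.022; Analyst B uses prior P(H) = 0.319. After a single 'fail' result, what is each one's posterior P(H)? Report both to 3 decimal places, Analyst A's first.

The likelihood ratio for a 'fail' result is 0.839/0.104 = 8.0673.
Analyst A: prior odds 0.022/0.978 = 0.022495; posterior odds 0.18147; posterior probability 0.154.
Analyst B: prior odds 0.319/0.681 = 0.46843; posterior odds 3.7790; posterior probability 0.791.

Analyst A: 0.154; Analyst B: 0.791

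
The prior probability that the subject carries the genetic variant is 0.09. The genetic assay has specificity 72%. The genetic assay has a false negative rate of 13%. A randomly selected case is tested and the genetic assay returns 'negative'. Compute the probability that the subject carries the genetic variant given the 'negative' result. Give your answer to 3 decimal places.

P(H | E) ≈ 0.018

Let H be the event that the subject carries the genetic variant. P(H) = 0.09, so P(¬H) = 0.91. With E the 'negative' result, P(E|H) = 0.13 and P(E|¬H) = 0.72.
P(E) = 0.13·0.09 + 0.72·0.91 = 0.011700 + 0.65520 = 0.66690.
By Bayes' theorem, P(H|E) = 0.011700 / 0.66690 = 0.018.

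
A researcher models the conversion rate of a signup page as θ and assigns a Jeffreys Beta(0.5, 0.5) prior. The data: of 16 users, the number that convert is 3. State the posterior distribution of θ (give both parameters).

The binomial likelihood is conjugate to the Beta prior: with 3 successes and 13 failures, the posterior is Beta(0.5+3, 0.5+13) = Beta(3.5, 13.5).

Posterior: Beta(3.5, 13.5)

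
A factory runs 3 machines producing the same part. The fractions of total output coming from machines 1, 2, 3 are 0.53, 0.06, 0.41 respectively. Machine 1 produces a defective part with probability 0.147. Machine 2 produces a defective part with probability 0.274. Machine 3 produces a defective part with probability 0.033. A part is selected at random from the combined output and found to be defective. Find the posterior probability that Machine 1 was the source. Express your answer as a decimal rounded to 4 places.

Posterior probability ≈ 0.7222

P(defective|M1) = 0.147; P(defective|M2) = 0.274; P(defective|M3) = 0.033.
Prior × likelihood for each source: 0.53·0.147=0.07791, 0.06·0.274=0.01644, 0.41·0.033=0.01353. Summing gives P(defective) = 0.10788.
P(Machine 1 | defective) = 0.07791 / 0.10788 = 0.7222.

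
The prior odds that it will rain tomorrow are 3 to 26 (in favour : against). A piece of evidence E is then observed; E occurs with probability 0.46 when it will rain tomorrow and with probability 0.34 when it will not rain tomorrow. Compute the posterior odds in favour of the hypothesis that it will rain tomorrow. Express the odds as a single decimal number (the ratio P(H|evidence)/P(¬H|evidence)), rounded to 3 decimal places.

Posterior odds ≈ 0.156

Prior odds = 3/26 = 0.11538. In log-odds, ln(0.11538) = -2.1595.
Add log likelihood ratio: ln(1.3529) = 0.30228.
Posterior log-odds = -1.8572, so posterior odds = exp(-1.8572) = 0.15611.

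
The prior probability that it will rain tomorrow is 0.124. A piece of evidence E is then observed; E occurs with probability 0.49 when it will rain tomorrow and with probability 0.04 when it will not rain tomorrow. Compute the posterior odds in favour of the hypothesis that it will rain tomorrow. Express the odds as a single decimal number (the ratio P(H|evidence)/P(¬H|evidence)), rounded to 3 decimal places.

Posterior odds ≈ 1.734

Prior odds = 0.124/(1−0.124) = 0.14155. In log-odds, ln(0.14155) = -1.9551.
Add log likelihood ratio: ln(12.250) = 2.5055.
Posterior log-odds = 0.55044, so posterior odds = exp(0.55044) = 1.7340.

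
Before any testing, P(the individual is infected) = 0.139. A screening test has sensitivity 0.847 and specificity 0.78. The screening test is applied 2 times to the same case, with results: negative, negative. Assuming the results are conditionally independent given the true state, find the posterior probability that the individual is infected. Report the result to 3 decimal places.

Let H be the event that the individual is infected; start with P(H) = 0.139. P('positive'|H) = 0.847, P('positive'|¬H) = 0.22.
Update on result 1 ('negative'): P(H) ← 0.153·0.1390 / (0.153·0.1390 + 0.78·0.8610) = 0.021267/0.69285 = 0.0307.
Update on result 2 ('negative'): P(H) ← 0.153·0.0307 / (0.153·0.0307 + 0.78·0.9693) = 0.0046963/0.76075 = 0.0062.

Posterior P(H) ≈ 0.006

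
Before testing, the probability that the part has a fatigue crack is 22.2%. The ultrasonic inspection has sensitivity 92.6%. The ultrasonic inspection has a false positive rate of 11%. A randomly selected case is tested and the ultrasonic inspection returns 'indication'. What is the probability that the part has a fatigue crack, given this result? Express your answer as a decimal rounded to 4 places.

P(H | E) ≈ 0.7061

Write H for 'the part has a fatigue crack'. Prior odds H:¬H = 0.222/0.778 = 0.28535. For the 'indication' outcome, the likelihood ratio is 0.926/0.11 = 8.4182.
Posterior odds = 0.28535 × 8.4182 = 2.4021, so P(H|E) = 2.4021/(1+2.4021) = 0.7061.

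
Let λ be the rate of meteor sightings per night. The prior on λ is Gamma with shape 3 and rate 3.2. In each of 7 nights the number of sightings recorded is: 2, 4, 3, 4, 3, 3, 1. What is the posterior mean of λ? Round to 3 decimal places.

Posterior mean ≈ 2.255

Total count ∑xᵢ = 20 over n = 7 nights.
Gamma is conjugate to the Poisson likelihood: posterior is Gamma(shape = 3+20 = 23, rate = 3.2+7 = 10.2).
Posterior mean = shape/rate = 23/10.2 = 2.255.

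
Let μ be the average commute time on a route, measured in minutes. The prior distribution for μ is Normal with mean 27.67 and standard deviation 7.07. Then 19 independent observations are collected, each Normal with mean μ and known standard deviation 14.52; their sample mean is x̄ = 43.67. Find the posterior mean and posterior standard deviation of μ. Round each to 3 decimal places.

Posterior mean ≈ 40.763; posterior SD ≈ 3.013

With known σ, the Normal prior is conjugate. Weight on the data is w = (n/σ²)/(n/σ² + 1/τ₀²) = 0.0901198/(0.0901198+0.0200060) = 0.81833.
Posterior mean = w·x̄ + (1−w)·μ₀ = 0.81833·43.67 + 0.18167·27.67 = 40.763. Posterior variance = 1/(0.0901198+0.0200060) = 9.08052, so SD = 3.013.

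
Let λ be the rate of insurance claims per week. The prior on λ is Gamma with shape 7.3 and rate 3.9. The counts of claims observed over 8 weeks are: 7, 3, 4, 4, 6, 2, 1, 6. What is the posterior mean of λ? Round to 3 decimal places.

Posterior mean ≈ 3.387

Total count ∑xᵢ = 33 over n = 8 weeks.
Gamma is conjugate to the Poisson likelihood: posterior is Gamma(shape = 7.3+33 = 40.3, rate = 3.9+8 = 11.9).
E[λ | data] = 40.3/11.9 = 3.387.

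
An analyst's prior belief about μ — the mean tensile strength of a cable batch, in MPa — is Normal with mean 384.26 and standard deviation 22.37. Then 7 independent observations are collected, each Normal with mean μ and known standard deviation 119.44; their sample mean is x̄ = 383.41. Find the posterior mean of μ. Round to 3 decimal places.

Posterior mean ≈ 384.092

Prior precision 1/τ₀² = 1/22.37² = 0.00199833; data precision n/σ² = 7/119.44² = 0.00049068.
Posterior precision = 0.00199833 + 0.00049068 = 0.00248901.
Posterior mean = (0.00199833·384.26 + 0.00049068·383.41) / 0.00248901 = 384.092.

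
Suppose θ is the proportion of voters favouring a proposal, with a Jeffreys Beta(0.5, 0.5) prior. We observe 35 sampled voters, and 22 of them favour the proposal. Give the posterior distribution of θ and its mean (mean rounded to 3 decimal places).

Posterior: Beta(22.5, 13.5); mean ≈ 0.625

Observing 22 successes and 13 failures updates Beta(0.5, 0.5) by adding the success and failure counts to the two shape parameters: α = 0.5+22 = 22.5, β = 0.5+13 = 13.5.
E[θ | data] = 22.5/(22.5+13.5) = 0.625.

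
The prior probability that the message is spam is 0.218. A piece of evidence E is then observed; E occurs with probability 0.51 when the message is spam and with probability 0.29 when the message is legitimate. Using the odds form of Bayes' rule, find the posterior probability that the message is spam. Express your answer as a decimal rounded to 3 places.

Prior odds = 0.218/(1−0.218) = 0.27877. In log-odds, ln(0.27877) = -1.2774.
Add log likelihood ratio: ln(1.7586) = 0.56453.
Posterior log-odds = -0.71283, so posterior odds = exp(-0.71283) = 0.49025. Converting, P(H|E) = 0.49025/1.4903 = 0.329.

Posterior probability ≈ 0.329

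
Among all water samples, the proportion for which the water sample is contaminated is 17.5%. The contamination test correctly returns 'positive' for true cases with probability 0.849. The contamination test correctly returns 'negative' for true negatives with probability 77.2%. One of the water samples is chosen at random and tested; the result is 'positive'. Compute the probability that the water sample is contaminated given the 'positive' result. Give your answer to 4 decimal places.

Write H for 'the water sample is contaminated'. Prior odds H:¬H = 0.175/0.825 = 0.21212. For the 'positive' outcome, the likelihood ratio is 0.849/0.228 = 3.7237.
Posterior odds = 0.21212 × 3.7237 = 0.78987, so P(H|E) = 0.78987/(1+0.78987) = 0.4413.

P(H | E) ≈ 0.4413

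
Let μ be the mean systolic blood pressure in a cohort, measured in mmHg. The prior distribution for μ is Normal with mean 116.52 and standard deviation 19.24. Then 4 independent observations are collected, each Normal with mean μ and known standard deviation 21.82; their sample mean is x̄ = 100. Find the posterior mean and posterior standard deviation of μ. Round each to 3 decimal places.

Prior precision 1/τ₀² = 1/19.24² = 0.00270141; data precision n/σ² = 4/21.82² = 0.00840138.
Posterior precision = 0.00270141 + 0.00840138 = 0.0111028, giving posterior SD = 1/√0.0111028 = 9.490.
Posterior mean = (0.00270141·116.52 + 0.00840138·100) / 0.0111028 = 104.019.

Posterior mean ≈ 104.019; posterior SD ≈ 9.490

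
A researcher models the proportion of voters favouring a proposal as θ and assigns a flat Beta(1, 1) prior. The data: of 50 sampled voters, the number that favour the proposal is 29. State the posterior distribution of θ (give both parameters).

Posterior: Beta(30, 22)

The binomial likelihood is conjugate to the Beta prior: with 29 successes and 21 failures, the posterior is Beta(1+29, 1+21) = Beta(30, 22).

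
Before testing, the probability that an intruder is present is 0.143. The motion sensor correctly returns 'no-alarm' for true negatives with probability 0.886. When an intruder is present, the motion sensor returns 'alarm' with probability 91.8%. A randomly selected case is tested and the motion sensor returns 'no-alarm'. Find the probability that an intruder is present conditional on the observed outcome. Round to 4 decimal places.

P(H | E) ≈ 0.0152

Let H be the event that an intruder is present. P(H) = 0.143, so P(¬H) = 0.857. With E the 'no-alarm' result, P(E|H) = 0.082 and P(E|¬H) = 0.886.
P(E) = 0.082·0.143 + 0.886·0.857 = 0.011726 + 0.75930 = 0.77103.
By Bayes' theorem, P(H|E) = 0.011726 / 0.77103 = 0.0152.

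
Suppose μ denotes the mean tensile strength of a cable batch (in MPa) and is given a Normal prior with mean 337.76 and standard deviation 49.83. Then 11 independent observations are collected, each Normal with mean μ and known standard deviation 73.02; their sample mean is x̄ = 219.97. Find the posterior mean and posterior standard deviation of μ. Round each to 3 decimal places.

Posterior mean ≈ 239.209; posterior SD ≈ 20.138

Prior precision 1/τ₀² = 1/49.83² = 0.00040273; data precision n/σ² = 11/73.02² = 0.00206305.
Posterior precision = 0.00040273 + 0.00206305 = 0.00246578, giving posterior SD = 1/√0.00246578 = 20.138.
Posterior mean = (0.00040273·337.76 + 0.00206305·219.97) / 0.00246578 = 239.209.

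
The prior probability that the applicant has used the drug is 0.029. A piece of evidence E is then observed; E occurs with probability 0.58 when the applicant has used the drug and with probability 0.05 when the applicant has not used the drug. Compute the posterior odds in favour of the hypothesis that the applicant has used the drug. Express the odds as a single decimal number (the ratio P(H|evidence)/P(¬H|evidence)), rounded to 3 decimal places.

Posterior odds ≈ 0.346

Prior odds = 0.029/(1−0.029) = 0.029866. In log-odds, ln(0.029866) = -3.5110.
Add log likelihood ratio: ln(11.600) = 2.4510.
Posterior log-odds = -1.0600, so posterior odds = exp(-1.0600) = 0.34645.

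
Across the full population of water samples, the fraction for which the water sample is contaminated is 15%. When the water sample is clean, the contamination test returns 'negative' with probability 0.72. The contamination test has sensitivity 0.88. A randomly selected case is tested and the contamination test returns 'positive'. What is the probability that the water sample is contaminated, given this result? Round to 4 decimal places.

P(H | E) ≈ 0.3568

Let H be the event that the water sample is contaminated. P(H) = 0.15, so P(¬H) = 0.85. With E the 'positive' result, P(E|H) = 0.88 and P(E|¬H) = 0.28.
P(E) = 0.88·0.15 + 0.28·0.85 = 0.13200 + 0.23800 = 0.37000.
By Bayes' theorem, P(H|E) = 0.13200 / 0.37000 = 0.3568.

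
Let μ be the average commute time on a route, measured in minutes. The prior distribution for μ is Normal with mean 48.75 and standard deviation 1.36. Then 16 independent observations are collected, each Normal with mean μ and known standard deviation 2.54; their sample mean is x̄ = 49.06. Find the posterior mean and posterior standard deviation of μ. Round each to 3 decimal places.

Prior precision 1/τ₀² = 1/1.36² = 0.540657; data precision n/σ² = 16/2.54² = 2.48000.
Posterior precision = 0.540657 + 2.48000 = 3.02066, giving posterior SD = 1/√3.02066 = 0.575.
Posterior mean = (0.540657·48.75 + 2.48000·49.06) / 3.02066 = 49.005.

Posterior mean ≈ 49.005; posterior SD ≈ 0.575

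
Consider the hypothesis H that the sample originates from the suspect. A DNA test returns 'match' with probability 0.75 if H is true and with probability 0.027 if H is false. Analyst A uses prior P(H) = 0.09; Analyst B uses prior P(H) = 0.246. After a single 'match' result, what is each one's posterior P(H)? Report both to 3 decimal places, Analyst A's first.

Analyst A: 0.733; Analyst B: 0.901

P('+'|H) = 0.75, P('+'|¬H) = 0.027.
Analyst A: numerator 0.75·0.09 = 0.067500; evidence = 0.067500+0.027·0.91 = 0.092070; posterior = 0.733.
Analyst B: numerator 0.75·0.246 = 0.18450; evidence = 0.18450+0.027·0.754 = 0.20486; posterior = 0.901.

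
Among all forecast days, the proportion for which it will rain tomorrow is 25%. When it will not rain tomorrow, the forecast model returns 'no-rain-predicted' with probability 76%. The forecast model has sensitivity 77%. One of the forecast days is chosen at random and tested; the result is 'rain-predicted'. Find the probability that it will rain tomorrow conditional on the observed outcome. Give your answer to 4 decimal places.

P(H | E) ≈ 0.5168

Write H for 'it will rain tomorrow'. Prior odds H:¬H = 0.25/0.75 = 0.33333. For the 'rain-predicted' outcome, the likelihood ratio is 0.77/0.24 = 3.2083.
Posterior odds = 0.33333 × 3.2083 = 1.0694, so P(H|E) = 1.0694/(1+1.0694) = 0.5168.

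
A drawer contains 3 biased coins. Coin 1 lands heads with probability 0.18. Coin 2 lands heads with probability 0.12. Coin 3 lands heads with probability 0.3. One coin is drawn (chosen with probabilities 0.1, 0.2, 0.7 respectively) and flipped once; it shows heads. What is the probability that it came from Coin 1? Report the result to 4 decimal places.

Tabulate prior·likelihood by source: [1] prior 0.1, lik 0.18, product 0.01800; [2] prior 0.2, lik 0.12, product 0.02400; [3] prior 0.7, lik 0.3, product 0.2100.
Normalizing constant = 0.25200; the posterior for Coin 1 is its product over the sum, 0.01800/0.25200 = 0.0714.

Posterior probability ≈ 0.0714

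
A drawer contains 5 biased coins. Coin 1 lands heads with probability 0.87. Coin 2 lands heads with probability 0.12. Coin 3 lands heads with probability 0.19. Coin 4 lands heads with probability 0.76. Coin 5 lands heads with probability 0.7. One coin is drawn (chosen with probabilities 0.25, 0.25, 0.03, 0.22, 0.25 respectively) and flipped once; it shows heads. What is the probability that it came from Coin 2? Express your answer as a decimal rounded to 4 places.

Tabulate prior·likelihood by source: [1] prior 0.25, lik 0.87, product 0.2175; [2] prior 0.25, lik 0.12, product 0.03000; [3] prior 0.03, lik 0.19, product 0.005700; [4] prior 0.22, lik 0.76, product 0.1672; [5] prior 0.25, lik 0.7, product 0.1750.
Normalizing constant = 0.59540; the posterior for Coin 2 is its product over the sum, 0.03000/0.59540 = 0.0504.

Posterior probability ≈ 0.0504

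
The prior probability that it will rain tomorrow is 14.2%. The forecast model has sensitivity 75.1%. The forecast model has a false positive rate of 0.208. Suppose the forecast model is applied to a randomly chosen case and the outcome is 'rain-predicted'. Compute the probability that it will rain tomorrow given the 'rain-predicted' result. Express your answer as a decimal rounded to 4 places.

P(H | E) ≈ 0.3740

Write H for 'it will rain tomorrow'. Prior odds H:¬H = 0.142/0.858 = 0.16550. For the 'rain-predicted' outcome, the likelihood ratio is 0.751/0.208 = 3.6106.
Posterior odds = 0.16550 × 3.6106 = 0.59755, so P(H|E) = 0.59755/(1+0.59755) = 0.3740.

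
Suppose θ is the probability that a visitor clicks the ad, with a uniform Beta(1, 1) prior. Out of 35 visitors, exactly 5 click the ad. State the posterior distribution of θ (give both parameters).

The binomial likelihood is conjugate to the Beta prior: with 5 successes and 30 failures, the posterior is Beta(1+5, 1+30) = Beta(6, 31).

Posterior: Beta(6, 31)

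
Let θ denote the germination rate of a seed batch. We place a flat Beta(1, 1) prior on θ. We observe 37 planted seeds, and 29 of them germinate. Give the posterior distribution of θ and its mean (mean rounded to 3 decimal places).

Observing 29 successes and 8 failures updates Beta(1, 1) by adding the success and failure counts to the two shape parameters: α = 1+29 = 30, β = 1+8 = 9.
E[θ | data] = 30/(30+9) = 0.769.

Posterior: Beta(30, 9); mean ≈ 0.769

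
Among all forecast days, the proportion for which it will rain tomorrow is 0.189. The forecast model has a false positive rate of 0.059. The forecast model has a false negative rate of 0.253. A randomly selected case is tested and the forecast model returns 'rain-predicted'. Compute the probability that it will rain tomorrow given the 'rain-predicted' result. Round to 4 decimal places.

P(H | E) ≈ 0.7469

Write H for 'it will rain tomorrow'. Prior odds H:¬H = 0.189/0.811 = 0.23305. For the 'rain-predicted' outcome, the likelihood ratio is 0.747/0.059 = 12.661.
Posterior odds = 0.23305 × 12.661 = 2.9506, so P(H|E) = 2.9506/(1+2.9506) = 0.7469.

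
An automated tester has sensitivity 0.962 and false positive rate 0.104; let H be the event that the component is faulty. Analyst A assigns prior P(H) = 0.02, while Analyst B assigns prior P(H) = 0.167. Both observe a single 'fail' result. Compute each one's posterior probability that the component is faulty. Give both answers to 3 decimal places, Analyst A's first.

Analyst A: 0.159; Analyst B: 0.650

The likelihood ratio for a 'fail' result is 0.962/0.104 = 9.2500.
Analyst A: prior odds 0.02/0.98 = 0.020408; posterior odds 0.18878; posterior probability 0.159.
Analyst B: prior odds 0.167/0.833 = 0.20048; posterior odds 1.8544; posterior probability 0.650.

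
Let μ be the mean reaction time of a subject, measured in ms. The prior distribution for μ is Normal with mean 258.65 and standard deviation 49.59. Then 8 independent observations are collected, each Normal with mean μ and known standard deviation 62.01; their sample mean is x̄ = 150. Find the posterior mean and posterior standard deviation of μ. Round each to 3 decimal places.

Posterior mean ≈ 167.764; posterior SD ≈ 20.052

With known σ, the Normal prior is conjugate. Weight on the data is w = (n/σ²)/(n/σ² + 1/τ₀²) = 0.00208049/(0.00208049+0.00040664) = 0.83650.
Posterior mean = w·x̄ + (1−w)·μ₀ = 0.83650·150 + 0.16350·258.65 = 167.764. Posterior variance = 1/(0.00208049+0.00040664) = 402.069, so SD = 20.052.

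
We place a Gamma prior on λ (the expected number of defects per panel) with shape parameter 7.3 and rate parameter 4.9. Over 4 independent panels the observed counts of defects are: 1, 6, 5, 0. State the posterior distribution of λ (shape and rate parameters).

The Poisson likelihood adds the total count to the shape and the number of exposure periods to the rate. Here ∑xᵢ = 12 and n = 4, so shape 7.3→19.3 and rate 4.9→8.9.

Posterior: Gamma(shape=19.3, rate=8.9)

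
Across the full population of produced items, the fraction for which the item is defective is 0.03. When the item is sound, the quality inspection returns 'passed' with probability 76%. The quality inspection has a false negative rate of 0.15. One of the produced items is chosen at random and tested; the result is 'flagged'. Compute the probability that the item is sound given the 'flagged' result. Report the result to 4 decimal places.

P(¬H | E) ≈ 0.9013

Write H for 'the item is defective'. Prior odds H:¬H = 0.03/0.97 = 0.030928. For the 'flagged' outcome, the likelihood ratio is 0.85/0.24 = 3.5417.
Posterior odds = 0.030928 × 3.5417 = 0.10954, so P(H|E) = 0.10954/(1+0.10954) = 0.0987. Then P(¬H|E) = 1 − 0.0987 = 0.9013.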